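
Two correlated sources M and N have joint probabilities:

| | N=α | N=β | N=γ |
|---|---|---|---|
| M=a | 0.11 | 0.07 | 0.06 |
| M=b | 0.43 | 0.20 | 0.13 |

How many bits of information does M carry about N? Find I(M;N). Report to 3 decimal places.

Marginals: p(M) = (0.2400, 0.7600), p(N) = (0.5400, 0.2700, 0.1900).
I(M;N) = Σ p(x,y)·log₂[p(x,y)/(p(x)p(y))].
  (a,α): 0.11·log₂(0.8488) = -0.0260
  (a,β): 0.07·log₂(1.0802) = 0.0078
  (a,γ): 0.06·log₂(1.3158) = 0.0238
  (b,α): 0.43·log₂(1.0478) = 0.0289
  (b,β): 0.20·log₂(0.9747) = -0.0074
  (b,γ): 0.13·log₂(0.9003) = -0.0197
Sum = 0.007 bits.

0.007 bits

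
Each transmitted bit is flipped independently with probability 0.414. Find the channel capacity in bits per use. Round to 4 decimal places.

0.0214 bits

Binary symmetric channel: C = 1 − h₂(ε) where h₂ is the binary entropy function.
h₂(0.414) = −0.414·log₂0.414 − 0.586·log₂0.586 = 0.9786.
C = 1 − 0.9786 = 0.0214 bits per channel use.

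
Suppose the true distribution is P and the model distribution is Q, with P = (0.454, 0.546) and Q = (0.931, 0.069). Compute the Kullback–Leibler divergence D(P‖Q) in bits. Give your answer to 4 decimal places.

1.1590 bits

D(P‖Q) = Σ p·log₂(p/q).
  0.454·log₂(0.454/0.931) = -0.47038
  0.546·log₂(0.546/0.069) = 1.62939
D(P‖Q) = 1.1590 bits.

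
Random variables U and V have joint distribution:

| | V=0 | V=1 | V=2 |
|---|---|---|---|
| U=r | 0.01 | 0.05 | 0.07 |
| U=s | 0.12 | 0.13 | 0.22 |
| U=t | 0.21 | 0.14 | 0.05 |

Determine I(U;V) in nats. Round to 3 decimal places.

0.097 nats

Marginals: p(U) = (0.1300, 0.4700, 0.4000), p(V) = (0.3400, 0.3200, 0.3400).
I(U;V) = Σ p(x,y)·ln[p(x,y)/(p(x)p(y))].
  (r,0): 0.01·ln(0.2262) = -0.0149
  (r,1): 0.05·ln(1.2019) = 0.0092
  (r,2): 0.07·ln(1.5837) = 0.0322
  (s,0): 0.12·ln(0.7509) = -0.0344
  (s,1): 0.13·ln(0.8644) = -0.0189
  (s,2): 0.22·ln(1.3767) = 0.0703
  (t,0): 0.21·ln(1.5441) = 0.0912
  (t,1): 0.14·ln(1.0938) = 0.0125
  (t,2): 0.05·ln(0.3676) = -0.0500
Sum = 0.097 nats.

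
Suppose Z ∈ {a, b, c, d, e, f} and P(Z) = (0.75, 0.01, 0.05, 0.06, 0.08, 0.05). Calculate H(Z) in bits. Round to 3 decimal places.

H(Z) = −Σ p·log₂ p.
  −(0.75)·log₂(0.75) = 0.3113
  −(0.01)·log₂(0.01) = 0.0664
  −(0.05)·log₂(0.05) = 0.2161
  −(0.06)·log₂(0.06) = 0.2435
  −(0.08)·log₂(0.08) = 0.2915
  −(0.05)·log₂(0.05) = 0.2161
Sum: 0.3113 + 0.0664 + 0.2161 + 0.2435 + 0.2915 + 0.2161 = 1.345 bits.

1.345 bits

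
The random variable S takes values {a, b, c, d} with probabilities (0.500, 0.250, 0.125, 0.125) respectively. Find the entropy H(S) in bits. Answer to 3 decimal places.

H(S) = −Σ p·log₂ p.
  −(0.500)·log₂(0.500) = 0.5000
  −(0.250)·log₂(0.250) = 0.5000
  −(0.125)·log₂(0.125) = 0.3750
  −(0.125)·log₂(0.125) = 0.3750
Sum: 0.5000 + 0.5000 + 0.3750 + 0.3750 = 1.750 bits.

1.750 bits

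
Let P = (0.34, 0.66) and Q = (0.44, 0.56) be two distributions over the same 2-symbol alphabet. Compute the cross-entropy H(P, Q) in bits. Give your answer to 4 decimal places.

0.9548 bits

H(P,Q) = −Σ p·log₂ q.
  −0.34·log₂(0.44) = 0.40270
  −0.66·log₂(0.56) = 0.55209
H(P,Q) = 0.9548 bits.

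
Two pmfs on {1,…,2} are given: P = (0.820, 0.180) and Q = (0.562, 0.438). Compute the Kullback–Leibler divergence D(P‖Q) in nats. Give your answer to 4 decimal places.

0.1497 nats

D(P‖Q) = Σ p·ln(p/q).
  0.820·ln(0.820/0.562) = 0.30980
  0.180·ln(0.180/0.438) = -0.16007
D(P‖Q) = 0.1497 nats.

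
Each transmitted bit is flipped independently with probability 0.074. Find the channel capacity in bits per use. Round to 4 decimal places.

0.6193 bits

Binary symmetric channel: C = 1 − h₂(ε) where h₂ is the binary entropy function.
h₂(0.074) = −0.074·log₂0.074 − 0.926·log₂0.926 = 0.3807.
C = 1 − 0.3807 = 0.6193 bits per channel use.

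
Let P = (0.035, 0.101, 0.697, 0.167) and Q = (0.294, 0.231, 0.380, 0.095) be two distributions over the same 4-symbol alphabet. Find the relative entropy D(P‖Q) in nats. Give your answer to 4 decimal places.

D(P‖Q) = Σ p·ln(p/q).
  0.035·ln(0.035/0.294) = -0.07449
  0.101·ln(0.101/0.231) = -0.08356
  0.697·ln(0.697/0.380) = 0.42281
  0.167·ln(0.167/0.095) = 0.09421
D(P‖Q) = 0.3590 nats.

0.3590 nats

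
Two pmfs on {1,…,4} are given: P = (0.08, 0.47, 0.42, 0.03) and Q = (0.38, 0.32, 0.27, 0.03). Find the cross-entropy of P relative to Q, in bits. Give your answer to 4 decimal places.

H(P,Q) = −Σ p·log₂ q.
  −0.08·log₂(0.38) = 0.11167
  −0.47·log₂(0.32) = 0.77261
  −0.42·log₂(0.27) = 0.79337
  −0.03·log₂(0.03) = 0.15177
H(P,Q) = 1.8294 bits.

1.8294 bits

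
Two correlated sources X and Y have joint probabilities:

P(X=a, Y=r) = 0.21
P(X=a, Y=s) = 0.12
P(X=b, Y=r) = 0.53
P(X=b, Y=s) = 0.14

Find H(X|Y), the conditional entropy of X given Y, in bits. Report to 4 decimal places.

0.8957 bits

Marginals: p(X) = (0.3300, 0.6700), p(Y) = (0.7400, 0.2600).
H(X|Y) = Σ p(Y) · H(X|Y=·).
  Y=r: p=0.7400, H(X|Y=r) = 0.8606
  Y=s: p=0.2600, H(X|Y=s) = 0.9957
Weighted sum = 0.8957 bits.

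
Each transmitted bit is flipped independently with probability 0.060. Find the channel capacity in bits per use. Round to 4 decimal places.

Binary symmetric channel: C = 1 − h₂(ε) where h₂ is the binary entropy function.
h₂(0.060) = −0.060·log₂0.060 − 0.940·log₂0.940 = 0.3274.
C = 1 − 0.3274 = 0.6726 bits per channel use.

0.6726 bits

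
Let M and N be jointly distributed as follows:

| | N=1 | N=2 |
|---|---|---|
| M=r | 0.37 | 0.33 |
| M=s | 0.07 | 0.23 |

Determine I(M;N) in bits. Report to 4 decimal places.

0.0561 bits

Marginals: p(M) = (0.7000, 0.3000), p(N) = (0.4400, 0.5600).
I(M;N) = Σ p(x,y)·log₂[p(x,y)/(p(x)p(y))].
  (r,1): 0.37·log₂(1.2013) = 0.09790
  (r,2): 0.33·log₂(0.8418) = -0.08197
  (s,1): 0.07·log₂(0.5303) = -0.06406
  (s,2): 0.23·log₂(1.3690) = 0.10423
Sum = 0.0561 bits.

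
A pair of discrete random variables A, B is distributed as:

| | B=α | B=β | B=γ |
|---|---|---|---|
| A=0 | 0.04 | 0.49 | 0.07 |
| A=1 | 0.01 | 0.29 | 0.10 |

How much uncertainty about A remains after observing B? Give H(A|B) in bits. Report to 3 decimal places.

Chain rule: H(A|B) = H(A,B) − H(B).
Marginals: p(A) = (0.6000, 0.4000), p(B) = (0.0500, 0.7800, 0.1700).
H(A,B) = 1.8751 bits; H(B) = 0.9303 bits.
H(A|B) = 1.8751 − 0.9303 = 0.945 bits.

0.945 bits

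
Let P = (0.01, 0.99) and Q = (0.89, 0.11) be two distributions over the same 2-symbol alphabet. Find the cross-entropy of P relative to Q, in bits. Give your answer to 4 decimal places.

3.1543 bits

H(P,Q) = −Σ p·log₂ q.
  −0.01·log₂(0.89) = 0.00168
  −0.99·log₂(0.11) = 3.15258
H(P,Q) = 3.1543 bits.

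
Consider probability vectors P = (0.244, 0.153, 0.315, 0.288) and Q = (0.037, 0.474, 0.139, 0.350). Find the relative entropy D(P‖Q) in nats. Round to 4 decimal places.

D(P‖Q) = Σ p·ln(p/q).
  0.244·ln(0.244/0.037) = 0.46025
  0.153·ln(0.153/0.474) = -0.17301
  0.315·ln(0.315/0.139) = 0.25770
  0.288·ln(0.288/0.350) = -0.05615
D(P‖Q) = 0.4888 nats.

0.4888 nats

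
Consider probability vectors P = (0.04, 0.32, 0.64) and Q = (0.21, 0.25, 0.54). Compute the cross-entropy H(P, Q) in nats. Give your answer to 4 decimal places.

0.9004 nats

H(P,Q) = −Σ p·ln q.
  −0.04·ln(0.21) = 0.06243
  −0.32·ln(0.25) = 0.44361
  −0.64·ln(0.54) = 0.39436
H(P,Q) = 0.9004 nats.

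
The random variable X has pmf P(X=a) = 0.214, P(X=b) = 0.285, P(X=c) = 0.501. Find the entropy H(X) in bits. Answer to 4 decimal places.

H(X) = −Σ p·log₂ p.
  −(0.214)·log₂(0.214) = 0.47600
  −(0.285)·log₂(0.285) = 0.51613
  −(0.501)·log₂(0.501) = 0.49956
Sum: 0.47600 + 0.51613 + 0.49956 = 1.4917 bits.

1.4917 bits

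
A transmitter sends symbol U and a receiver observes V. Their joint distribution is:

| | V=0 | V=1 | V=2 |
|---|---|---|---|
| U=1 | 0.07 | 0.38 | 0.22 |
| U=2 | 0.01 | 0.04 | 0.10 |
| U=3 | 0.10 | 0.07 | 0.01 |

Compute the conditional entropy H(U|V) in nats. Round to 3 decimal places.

0.730 nats

Marginals: p(U) = (0.6700, 0.1500, 0.1800), p(V) = (0.1800, 0.4900, 0.3300).
H(U|V) = Σ p(V) · H(U|V=·).
  V=0: p=0.1800, H(U|V=0) = 0.8544
  V=1: p=0.4900, H(U|V=1) = 0.6797
  V=2: p=0.3300, H(U|V=2) = 0.7381
Weighted sum = 0.730 nats.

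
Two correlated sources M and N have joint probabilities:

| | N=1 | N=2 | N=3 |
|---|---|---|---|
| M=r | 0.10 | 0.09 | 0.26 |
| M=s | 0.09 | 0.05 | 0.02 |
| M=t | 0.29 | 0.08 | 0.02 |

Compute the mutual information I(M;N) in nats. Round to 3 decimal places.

0.185 nats

Marginals: p(M) = (0.4500, 0.1600, 0.3900), p(N) = (0.4800, 0.2200, 0.3000).
I(M;N) = Σ p(x,y)·ln[p(x,y)/(p(x)p(y))].
  (r,1): 0.10·ln(0.4630) = -0.0770
  (r,2): 0.09·ln(0.9091) = -0.0086
  (r,3): 0.26·ln(1.9259) = 0.1704
  (s,1): 0.09·ln(1.1719) = 0.0143
  (s,2): 0.05·ln(1.4205) = 0.0175
  (s,3): 0.02·ln(0.4167) = -0.0175
  (t,1): 0.29·ln(1.5491) = 0.1269
  (t,2): 0.08·ln(0.9324) = -0.0056
  (t,3): 0.02·ln(0.1709) = -0.0353
Sum = 0.185 nats.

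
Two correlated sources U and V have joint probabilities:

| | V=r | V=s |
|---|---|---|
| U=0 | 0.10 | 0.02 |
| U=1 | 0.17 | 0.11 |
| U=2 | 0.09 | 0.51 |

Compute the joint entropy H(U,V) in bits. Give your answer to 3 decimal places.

2.038 bits

H(U,V) = −Σ p(x,y)·log₂ p(x,y) over all 6 cells.
  cell (0,r): −0.10·log₂0.10 = 0.3322
  cell (0,s): −0.02·log₂0.02 = 0.1129
  cell (1,r): −0.17·log₂0.17 = 0.4346
  cell (1,s): −0.11·log₂0.11 = 0.3503
  cell (2,r): −0.09·log₂0.09 = 0.3127
  cell (2,s): −0.51·log₂0.51 = 0.4954
Sum = 2.038 bits.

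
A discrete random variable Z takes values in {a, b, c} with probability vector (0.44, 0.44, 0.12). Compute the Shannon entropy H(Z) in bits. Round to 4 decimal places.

1.4094 bits

H(Z) = −Σ p·log₂ p.
  −(0.44)·log₂(0.44) = 0.52115
  −(0.44)·log₂(0.44) = 0.52115
  −(0.12)·log₂(0.12) = 0.36707
Sum: 0.52115 + 0.52115 + 0.36707 = 1.4094 bits.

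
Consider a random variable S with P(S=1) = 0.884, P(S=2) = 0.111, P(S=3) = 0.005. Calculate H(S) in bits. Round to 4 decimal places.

0.5475 bits

H(S) = −Σ p·log₂ p.
  −(0.884)·log₂(0.884) = 0.15725
  −(0.111)·log₂(0.111) = 0.35202
  −(0.005)·log₂(0.005) = 0.03822
Sum: 0.15725 + 0.35202 + 0.03822 = 0.5475 bits.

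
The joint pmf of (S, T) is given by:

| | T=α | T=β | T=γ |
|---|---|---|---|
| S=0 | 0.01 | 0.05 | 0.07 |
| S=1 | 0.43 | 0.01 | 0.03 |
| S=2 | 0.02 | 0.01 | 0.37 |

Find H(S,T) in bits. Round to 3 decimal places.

2.003 bits

H(S,T) = −Σ p(x,y)·log₂ p(x,y) over all 9 cells.
  cell (0,α): −0.01·log₂0.01 = 0.0664
  cell (0,β): −0.05·log₂0.05 = 0.2161
  cell (0,γ): −0.07·log₂0.07 = 0.2686
  cell (1,α): −0.43·log₂0.43 = 0.5236
  cell (1,β): −0.01·log₂0.01 = 0.0664
  cell (1,γ): −0.03·log₂0.03 = 0.1518
  cell (2,α): −0.02·log₂0.02 = 0.1129
  cell (2,β): −0.01·log₂0.01 = 0.0664
  cell (2,γ): −0.37·log₂0.37 = 0.5307
Sum = 2.003 bits.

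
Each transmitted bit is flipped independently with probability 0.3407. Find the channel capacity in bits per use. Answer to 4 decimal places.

Binary symmetric channel: C = 1 − h₂(ε) where h₂ is the binary entropy function.
h₂(0.3407) = −0.3407·log₂0.3407 − 0.6593·log₂0.6593 = 0.9255.
C = 1 − 0.9255 = 0.0745 bits per channel use.

0.0745 bits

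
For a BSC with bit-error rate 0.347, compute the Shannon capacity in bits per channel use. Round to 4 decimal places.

0.0686 bits

Binary symmetric channel: C = 1 − h₂(ε) where h₂ is the binary entropy function.
h₂(0.347) = −0.347·log₂0.347 − 0.653·log₂0.653 = 0.9314.
C = 1 − 0.9314 = 0.0686 bits per channel use.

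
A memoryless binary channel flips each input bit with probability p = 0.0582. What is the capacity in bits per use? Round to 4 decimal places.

Binary symmetric channel: C = 1 − h₂(ε) where h₂ is the binary entropy function.
h₂(0.0582) = −0.0582·log₂0.0582 − 0.9418·log₂0.9418 = 0.3203.
C = 1 − 0.3203 = 0.6797 bits per channel use.

0.6797 bits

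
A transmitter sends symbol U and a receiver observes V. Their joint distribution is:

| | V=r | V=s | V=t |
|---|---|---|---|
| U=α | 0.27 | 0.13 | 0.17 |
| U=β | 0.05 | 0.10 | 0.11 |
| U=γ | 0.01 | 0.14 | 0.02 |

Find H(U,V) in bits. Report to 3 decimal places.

2.802 bits

H(U,V) = −Σ p(x,y)·log₂ p(x,y) over all 9 cells.
  cell (α,r): −0.27·log₂0.27 = 0.5100
  cell (α,s): −0.13·log₂0.13 = 0.3826
  cell (α,t): −0.17·log₂0.17 = 0.4346
  cell (β,r): −0.05·log₂0.05 = 0.2161
  cell (β,s): −0.10·log₂0.10 = 0.3322
  cell (β,t): −0.11·log₂0.11 = 0.3503
  cell (γ,r): −0.01·log₂0.01 = 0.0664
  cell (γ,s): −0.14·log₂0.14 = 0.3971
  cell (γ,t): −0.02·log₂0.02 = 0.1129
Sum = 2.802 bits.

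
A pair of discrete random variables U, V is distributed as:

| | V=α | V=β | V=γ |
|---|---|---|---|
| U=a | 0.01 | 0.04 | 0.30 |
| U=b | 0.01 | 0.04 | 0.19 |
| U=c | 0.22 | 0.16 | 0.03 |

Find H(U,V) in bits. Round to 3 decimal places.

2.536 bits

H(U,V) = −Σ p(x,y)·log₂ p(x,y) over all 9 cells.
  cell (a,α): −0.01·log₂0.01 = 0.0664
  cell (a,β): −0.04·log₂0.04 = 0.1858
  cell (a,γ): −0.30·log₂0.30 = 0.5211
  cell (b,α): −0.01·log₂0.01 = 0.0664
  cell (b,β): −0.04·log₂0.04 = 0.1858
  cell (b,γ): −0.19·log₂0.19 = 0.4552
  cell (c,α): −0.22·log₂0.22 = 0.4806
  cell (c,β): −0.16·log₂0.16 = 0.4230
  cell (c,γ): −0.03·log₂0.03 = 0.1518
Sum = 2.536 bits.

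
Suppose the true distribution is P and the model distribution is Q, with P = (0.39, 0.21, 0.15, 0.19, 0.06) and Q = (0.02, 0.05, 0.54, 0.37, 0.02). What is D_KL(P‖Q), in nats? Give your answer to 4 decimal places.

1.2070 nats

D(P‖Q) = Σ p·ln(p/q).
  0.39·ln(0.39/0.02) = 1.15846
  0.21·ln(0.21/0.05) = 0.30137
  0.15·ln(0.15/0.54) = -0.19214
  0.19·ln(0.19/0.37) = -0.12663
  0.06·ln(0.06/0.02) = 0.06592
D(P‖Q) = 1.2070 nats.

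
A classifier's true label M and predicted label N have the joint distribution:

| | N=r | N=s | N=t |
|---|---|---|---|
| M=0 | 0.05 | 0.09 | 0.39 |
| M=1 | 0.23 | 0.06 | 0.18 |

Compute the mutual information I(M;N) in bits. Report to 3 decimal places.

0.149 bits

Marginals: p(M) = (0.5300, 0.4700), p(N) = (0.2800, 0.1500, 0.5700).
I(M;N) = H(M) + H(N) − H(M,N).
H(M) = 0.9974, H(N) = 1.3870, H(M,N) = 2.2351.
I(M;N) = 0.9974 + 1.3870 − 2.2351 = 0.149 bits.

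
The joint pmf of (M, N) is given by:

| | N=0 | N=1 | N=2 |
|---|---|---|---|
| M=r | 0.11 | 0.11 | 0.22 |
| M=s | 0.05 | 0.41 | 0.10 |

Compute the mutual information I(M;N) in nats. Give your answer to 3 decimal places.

Marginals: p(M) = (0.4400, 0.5600), p(N) = (0.1600, 0.5200, 0.3200).
I(M;N) = H(M) + H(N) − H(M,N).
H(M) = 0.6859, H(N) = 0.9979, H(M,N) = 1.5643.
I(M;N) = 0.6859 + 0.9979 − 1.5643 = 0.119 nats.

0.119 nats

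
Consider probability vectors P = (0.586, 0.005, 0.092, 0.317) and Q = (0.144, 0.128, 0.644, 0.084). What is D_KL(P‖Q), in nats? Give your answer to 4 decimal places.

1.0482 nats

D(P‖Q) = Σ p·ln(p/q).
  0.586·ln(0.586/0.144) = 0.82245
  0.005·ln(0.005/0.128) = -0.01621
  0.092·ln(0.092/0.644) = -0.17902
  0.317·ln(0.317/0.084) = 0.42100
D(P‖Q) = 1.0482 nats.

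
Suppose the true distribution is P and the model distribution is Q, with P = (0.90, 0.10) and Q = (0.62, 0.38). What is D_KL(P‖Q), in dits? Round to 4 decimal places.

0.0877 dits

D(P‖Q) = Σ p·log₁₀(p/q).
  0.90·log₁₀(0.90/0.62) = 0.14567
  0.10·log₁₀(0.10/0.38) = -0.05798
D(P‖Q) = 0.0877 dits.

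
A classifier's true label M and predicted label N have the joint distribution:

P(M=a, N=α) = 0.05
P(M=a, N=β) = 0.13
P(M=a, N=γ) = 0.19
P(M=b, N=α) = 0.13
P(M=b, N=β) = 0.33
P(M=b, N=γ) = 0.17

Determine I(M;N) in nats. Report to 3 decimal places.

Marginals: p(M) = (0.3700, 0.6300), p(N) = (0.1800, 0.4600, 0.3600).
I(M;N) = H(M) + H(N) − H(M,N).
H(M) = 0.6590, H(N) = 1.0337, H(M,N) = 1.6629.
I(M;N) = 0.6590 + 1.0337 − 1.6629 = 0.030 nats.

0.030 nats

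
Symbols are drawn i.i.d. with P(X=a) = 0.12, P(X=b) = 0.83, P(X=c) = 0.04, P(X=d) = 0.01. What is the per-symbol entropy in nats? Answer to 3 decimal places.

H(X) = −Σ p·ln p.
  −(0.12)·ln(0.12) = 0.2544
  −(0.83)·ln(0.83) = 0.1547
  −(0.04)·ln(0.04) = 0.1288
  −(0.01)·ln(0.01) = 0.0461
Sum: 0.2544 + 0.1547 + 0.1288 + 0.0461 = 0.584 nats.

0.584 nats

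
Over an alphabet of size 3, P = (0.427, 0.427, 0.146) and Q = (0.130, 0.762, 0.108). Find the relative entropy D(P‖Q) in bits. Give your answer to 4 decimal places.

D(P‖Q) = Σ p·log₂(p/q).
  0.427·log₂(0.427/0.130) = 0.73261
  0.427·log₂(0.427/0.762) = -0.35678
  0.146·log₂(0.146/0.108) = 0.06350
D(P‖Q) = 0.4393 bits.

0.4393 bits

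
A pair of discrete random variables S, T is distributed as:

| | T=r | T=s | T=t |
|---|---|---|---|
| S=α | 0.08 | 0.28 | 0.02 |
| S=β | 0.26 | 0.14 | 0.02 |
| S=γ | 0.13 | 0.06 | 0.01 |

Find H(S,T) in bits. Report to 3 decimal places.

2.626 bits

H(S,T) = −Σ p(x,y)·log₂ p(x,y) over all 9 cells.
  cell (α,r): −0.08·log₂0.08 = 0.2915
  cell (α,s): −0.28·log₂0.28 = 0.5142
  cell (α,t): −0.02·log₂0.02 = 0.1129
  cell (β,r): −0.26·log₂0.26 = 0.5053
  cell (β,s): −0.14·log₂0.14 = 0.3971
  cell (β,t): −0.02·log₂0.02 = 0.1129
  cell (γ,r): −0.13·log₂0.13 = 0.3826
  cell (γ,s): −0.06·log₂0.06 = 0.2435
  cell (γ,t): −0.01·log₂0.01 = 0.0664
Sum = 2.626 bits.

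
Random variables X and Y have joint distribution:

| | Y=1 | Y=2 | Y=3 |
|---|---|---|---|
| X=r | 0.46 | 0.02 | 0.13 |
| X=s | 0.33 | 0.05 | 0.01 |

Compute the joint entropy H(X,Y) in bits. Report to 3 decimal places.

H(X,Y) = −Σ p(x,y)·log₂ p(x,y) over all 6 cells.
  cell (r,1): −0.46·log₂0.46 = 0.5153
  cell (r,2): −0.02·log₂0.02 = 0.1129
  cell (r,3): −0.13·log₂0.13 = 0.3826
  cell (s,1): −0.33·log₂0.33 = 0.5278
  cell (s,2): −0.05·log₂0.05 = 0.2161
  cell (s,3): −0.01·log₂0.01 = 0.0664
Sum = 1.821 bits.

1.821 bits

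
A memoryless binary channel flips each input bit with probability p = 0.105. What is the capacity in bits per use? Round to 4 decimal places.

Binary symmetric channel: C = 1 − h₂(ε) where h₂ is the binary entropy function.
h₂(0.105) = −0.105·log₂0.105 − 0.895·log₂0.895 = 0.4846.
C = 1 − 0.4846 = 0.5154 bits per channel use.

0.5154 bits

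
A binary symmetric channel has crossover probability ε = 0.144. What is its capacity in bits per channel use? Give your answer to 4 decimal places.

Binary symmetric channel: C = 1 − h₂(ε) where h₂ is the binary entropy function.
h₂(0.144) = −0.144·log₂0.144 − 0.856·log₂0.856 = 0.5946.
C = 1 − 0.5946 = 0.4054 bits per channel use.

0.4054 bits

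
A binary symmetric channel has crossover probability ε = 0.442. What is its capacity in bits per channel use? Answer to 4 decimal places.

0.0097 bits

Binary symmetric channel: C = 1 − h₂(ε) where h₂ is the binary entropy function.
h₂(0.442) = −0.442·log₂0.442 − 0.558·log₂0.558 = 0.9903.
C = 1 − 0.9903 = 0.0097 bits per channel use.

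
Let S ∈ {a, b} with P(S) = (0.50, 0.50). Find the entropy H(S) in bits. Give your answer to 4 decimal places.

H(S) = −Σ p·log₂ p.
  −(0.50)·log₂(0.50) = 0.50000
  −(0.50)·log₂(0.50) = 0.50000
Sum: 0.50000 + 0.50000 = 1.0000 bits.

1.0000 bits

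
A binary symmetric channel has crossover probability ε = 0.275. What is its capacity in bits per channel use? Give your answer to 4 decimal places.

Binary symmetric channel: C = 1 − h₂(ε) where h₂ is the binary entropy function.
h₂(0.275) = −0.275·log₂0.275 − 0.725·log₂0.725 = 0.8485.
C = 1 − 0.8485 = 0.1515 bits per channel use.

0.1515 bits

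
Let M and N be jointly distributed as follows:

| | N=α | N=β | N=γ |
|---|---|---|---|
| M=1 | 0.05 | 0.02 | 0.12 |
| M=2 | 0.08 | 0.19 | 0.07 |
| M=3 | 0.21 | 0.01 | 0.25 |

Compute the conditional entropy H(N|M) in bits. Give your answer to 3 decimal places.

Chain rule: H(N|M) = H(M,N) − H(M).
Marginals: p(M) = (0.1900, 0.3400, 0.4700), p(N) = (0.3400, 0.2200, 0.4400).
H(M,N) = 2.7506 bits; H(M) = 1.4964 bits.
H(N|M) = 2.7506 − 1.4964 = 1.254 bits.

1.254 bits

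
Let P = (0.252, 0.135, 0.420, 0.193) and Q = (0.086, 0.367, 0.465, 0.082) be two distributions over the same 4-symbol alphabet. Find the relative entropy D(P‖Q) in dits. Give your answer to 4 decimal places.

0.1122 dits

D(P‖Q) = Σ p·log₁₀(p/q).
  0.252·log₁₀(0.252/0.086) = 0.11766
  0.135·log₁₀(0.135/0.367) = -0.05863
  0.420·log₁₀(0.420/0.465) = -0.01857
  0.193·log₁₀(0.193/0.082) = 0.07175
D(P‖Q) = 0.1122 dits.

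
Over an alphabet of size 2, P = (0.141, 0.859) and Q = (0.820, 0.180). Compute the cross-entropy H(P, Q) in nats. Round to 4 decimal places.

H(P,Q) = −Σ p·ln q.
  −0.141·ln(0.820) = 0.02798
  −0.859·ln(0.180) = 1.47301
H(P,Q) = 1.5010 nats.

1.5010 nats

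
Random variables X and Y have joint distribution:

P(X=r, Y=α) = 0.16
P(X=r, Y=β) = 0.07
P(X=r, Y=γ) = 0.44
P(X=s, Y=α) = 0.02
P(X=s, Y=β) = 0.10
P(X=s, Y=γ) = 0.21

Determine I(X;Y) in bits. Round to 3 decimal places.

0.068 bits

Marginals: p(X) = (0.6700, 0.3300), p(Y) = (0.1800, 0.1700, 0.6500).
I(X;Y) = H(X) + H(Y) − H(X,Y).
H(X) = 0.9149, H(Y) = 1.2839, H(X,Y) = 2.1306.
I(X;Y) = 0.9149 + 1.2839 − 2.1306 = 0.068 bits.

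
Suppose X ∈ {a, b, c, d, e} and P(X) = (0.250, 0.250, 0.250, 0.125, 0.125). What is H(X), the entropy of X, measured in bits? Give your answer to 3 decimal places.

2.250 bits

H(X) = −Σ p·log₂ p.
  −(0.250)·log₂(0.250) = 0.5000
  −(0.250)·log₂(0.250) = 0.5000
  −(0.250)·log₂(0.250) = 0.5000
  −(0.125)·log₂(0.125) = 0.3750
  −(0.125)·log₂(0.125) = 0.3750
Sum: 0.5000 + 0.5000 + 0.5000 + 0.3750 + 0.3750 = 2.250 bits.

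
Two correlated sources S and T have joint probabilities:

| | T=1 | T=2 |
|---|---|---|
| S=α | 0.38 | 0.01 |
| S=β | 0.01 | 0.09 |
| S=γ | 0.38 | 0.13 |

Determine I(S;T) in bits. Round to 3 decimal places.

Marginals: p(S) = (0.3900, 0.1000, 0.5100), p(T) = (0.7700, 0.2300).
I(S;T) = Σ p(x,y)·log₂[p(x,y)/(p(x)p(y))].
  (α,1): 0.38·log₂(1.2654) = 0.1290
  (α,2): 0.01·log₂(0.1115) = -0.0317
  (β,1): 0.01·log₂(0.1299) = -0.0294
  (β,2): 0.09·log₂(3.9130) = 0.1771
  (γ,1): 0.38·log₂(0.9677) = -0.0180
  (γ,2): 0.13·log₂(1.1083) = 0.0193
Sum = 0.246 bits.

0.246 bits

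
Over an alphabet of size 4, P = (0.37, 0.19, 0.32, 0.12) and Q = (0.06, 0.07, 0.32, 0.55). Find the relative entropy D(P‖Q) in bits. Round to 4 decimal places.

0.9812 bits

D(P‖Q) = Σ p·log₂(p/q).
  0.37·log₂(0.37/0.06) = 0.97106
  0.19·log₂(0.19/0.07) = 0.27371
  0.32·log₂(0.32/0.32) = 0.00000
  0.12·log₂(0.12/0.55) = -0.26357
D(P‖Q) = 0.9812 bits.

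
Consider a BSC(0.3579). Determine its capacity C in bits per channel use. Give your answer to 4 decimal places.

0.0591 bits

Binary symmetric channel: C = 1 − h₂(ε) where h₂ is the binary entropy function.
h₂(0.3579) = −0.3579·log₂0.3579 − 0.6421·log₂0.6421 = 0.9409.
C = 1 − 0.9409 = 0.0591 bits per channel use.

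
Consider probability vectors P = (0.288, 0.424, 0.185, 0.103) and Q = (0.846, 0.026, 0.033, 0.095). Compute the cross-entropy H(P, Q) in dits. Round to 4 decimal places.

H(P,Q) = −Σ p·log₁₀ q.
  −0.288·log₁₀(0.846) = 0.02092
  −0.424·log₁₀(0.026) = 0.67205
  −0.185·log₁₀(0.033) = 0.27407
  −0.103·log₁₀(0.095) = 0.10529
H(P,Q) = 1.0723 dits.

1.0723 dits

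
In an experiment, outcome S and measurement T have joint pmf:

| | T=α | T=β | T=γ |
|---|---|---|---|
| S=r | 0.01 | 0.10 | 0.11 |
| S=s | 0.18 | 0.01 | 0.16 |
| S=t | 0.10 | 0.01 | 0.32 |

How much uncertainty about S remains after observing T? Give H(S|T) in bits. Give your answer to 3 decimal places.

Marginals: p(S) = (0.2200, 0.3500, 0.4300), p(T) = (0.2900, 0.1200, 0.5900).
H(S|T) = Σ p(T) · H(S|T=·).
  T=α: p=0.2900, H(S|T=α) = 1.1243
  T=β: p=0.1200, H(S|T=β) = 0.8167
  T=γ: p=0.5900, H(S|T=γ) = 1.4411
Weighted sum = 1.274 bits.

1.274 bits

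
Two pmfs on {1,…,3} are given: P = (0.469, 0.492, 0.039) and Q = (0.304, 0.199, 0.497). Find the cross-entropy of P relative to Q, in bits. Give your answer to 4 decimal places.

H(P,Q) = −Σ p·log₂ q.
  −0.469·log₂(0.304) = 0.80567
  −0.492·log₂(0.199) = 1.14595
  −0.039·log₂(0.497) = 0.03934
H(P,Q) = 1.9910 bits.

1.9910 bits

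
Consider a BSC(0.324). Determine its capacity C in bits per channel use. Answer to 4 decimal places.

0.0913 bits

Binary symmetric channel: C = 1 − h₂(ε) where h₂ is the binary entropy function.
h₂(0.324) = −0.324·log₂0.324 − 0.676·log₂0.676 = 0.9087.
C = 1 − 0.9087 = 0.0913 bits per channel use.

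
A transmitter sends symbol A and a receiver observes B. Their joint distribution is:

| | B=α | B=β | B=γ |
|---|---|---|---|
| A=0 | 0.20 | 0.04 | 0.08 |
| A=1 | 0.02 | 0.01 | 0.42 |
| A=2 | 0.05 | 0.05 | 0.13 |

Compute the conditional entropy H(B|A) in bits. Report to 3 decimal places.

Chain rule: H(B|A) = H(A,B) − H(A).
Marginals: p(A) = (0.3200, 0.4500, 0.2300), p(B) = (0.2700, 0.1000, 0.6300).
H(A,B) = 2.4614 bits; H(A) = 1.5321 bits.
H(B|A) = 2.4614 − 1.5321 = 0.929 bits.

0.929 bits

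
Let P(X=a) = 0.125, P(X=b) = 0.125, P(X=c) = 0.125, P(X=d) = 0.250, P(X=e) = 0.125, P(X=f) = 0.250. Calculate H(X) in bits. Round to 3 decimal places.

H(X) = −Σ p·log₂ p.
  −(0.125)·log₂(0.125) = 0.3750
  −(0.125)·log₂(0.125) = 0.3750
  −(0.125)·log₂(0.125) = 0.3750
  −(0.250)·log₂(0.250) = 0.5000
  −(0.125)·log₂(0.125) = 0.3750
  −(0.250)·log₂(0.250) = 0.5000
Sum: 0.3750 + 0.3750 + 0.3750 + 0.5000 + 0.3750 + 0.5000 = 2.500 bits.

2.500 bits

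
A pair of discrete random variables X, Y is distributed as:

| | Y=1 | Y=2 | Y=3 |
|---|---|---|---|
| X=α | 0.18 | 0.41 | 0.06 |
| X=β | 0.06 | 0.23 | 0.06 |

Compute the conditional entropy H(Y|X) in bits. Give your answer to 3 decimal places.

Marginals: p(X) = (0.6500, 0.3500), p(Y) = (0.2400, 0.6400, 0.1200).
H(Y|X) = Σ p(X) · H(Y|X=·).
  X=α: p=0.6500, H(Y|X=α) = 1.2496
  X=β: p=0.3500, H(Y|X=β) = 1.2704
Weighted sum = 1.257 bits.

1.257 bits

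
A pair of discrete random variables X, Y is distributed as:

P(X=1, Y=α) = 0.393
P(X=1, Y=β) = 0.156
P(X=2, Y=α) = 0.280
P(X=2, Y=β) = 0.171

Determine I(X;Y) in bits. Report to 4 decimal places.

Marginals: p(X) = (0.5490, 0.4510), p(Y) = (0.6730, 0.3270).
I(X;Y) = H(X) + H(Y) − H(X,Y).
H(X) = 0.9931, H(Y) = 0.9118, H(X,Y) = 1.8976.
I(X;Y) = 0.9931 + 0.9118 − 1.8976 = 0.0073 bits.

0.0073 bits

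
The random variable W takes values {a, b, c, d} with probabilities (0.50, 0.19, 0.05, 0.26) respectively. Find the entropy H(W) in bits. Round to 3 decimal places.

1.677 bits

H(W) = −Σ p·log₂ p.
  −(0.50)·log₂(0.50) = 0.5000
  −(0.19)·log₂(0.19) = 0.4552
  −(0.05)·log₂(0.05) = 0.2161
  −(0.26)·log₂(0.26) = 0.5053
Sum: 0.5000 + 0.4552 + 0.2161 + 0.5053 = 1.677 bits.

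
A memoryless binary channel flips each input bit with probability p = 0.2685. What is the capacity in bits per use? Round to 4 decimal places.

0.1607 bits

Binary symmetric channel: C = 1 − h₂(ε) where h₂ is the binary entropy function.
h₂(0.2685) = −0.2685·log₂0.2685 − 0.7315·log₂0.7315 = 0.8393.
C = 1 − 0.8393 = 0.1607 bits per channel use.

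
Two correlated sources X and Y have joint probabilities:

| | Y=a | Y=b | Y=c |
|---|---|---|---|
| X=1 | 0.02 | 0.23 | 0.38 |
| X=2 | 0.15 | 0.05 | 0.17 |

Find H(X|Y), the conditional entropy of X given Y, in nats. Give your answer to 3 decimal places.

0.533 nats

Chain rule: H(X|Y) = H(X,Y) − H(Y).
Marginals: p(X) = (0.6300, 0.3700), p(Y) = (0.1700, 0.2800, 0.5500).
H(X,Y) = 1.5195 nats; H(Y) = 0.9865 nats.
H(X|Y) = 1.5195 − 0.9865 = 0.533 nats.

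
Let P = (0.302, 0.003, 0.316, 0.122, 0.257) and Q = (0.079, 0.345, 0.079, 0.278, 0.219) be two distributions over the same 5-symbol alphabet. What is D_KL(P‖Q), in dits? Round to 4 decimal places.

D(P‖Q) = Σ p·log₁₀(p/q).
  0.302·log₁₀(0.302/0.079) = 0.17588
  0.003·log₁₀(0.003/0.345) = -0.00618
  0.316·log₁₀(0.316/0.079) = 0.19025
  0.122·log₁₀(0.122/0.278) = -0.04364
  0.257·log₁₀(0.257/0.219) = 0.01786
D(P‖Q) = 0.3342 dits.

0.3342 dits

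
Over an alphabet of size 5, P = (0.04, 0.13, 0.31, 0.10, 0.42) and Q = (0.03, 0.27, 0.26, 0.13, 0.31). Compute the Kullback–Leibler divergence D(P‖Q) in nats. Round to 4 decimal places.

0.0723 nats

D(P‖Q) = Σ p·ln(p/q).
  0.04·ln(0.04/0.03) = 0.01151
  0.13·ln(0.13/0.27) = -0.09502
  0.31·ln(0.31/0.26) = 0.05453
  0.10·ln(0.10/0.13) = -0.02624
  0.42·ln(0.42/0.31) = 0.12755
D(P‖Q) = 0.0723 nats.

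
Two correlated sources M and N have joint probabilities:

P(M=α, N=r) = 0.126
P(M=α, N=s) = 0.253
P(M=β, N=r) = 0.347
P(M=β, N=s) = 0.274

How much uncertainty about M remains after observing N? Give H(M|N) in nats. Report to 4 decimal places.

0.6390 nats

Marginals: p(M) = (0.3790, 0.6210), p(N) = (0.4730, 0.5270).
H(M|N) = Σ p(N) · H(M|N=·).
  N=r: p=0.4730, H(M|N=r) = 0.5796
  N=s: p=0.5270, H(M|N=s) = 0.6924
Weighted sum = 0.6390 nats.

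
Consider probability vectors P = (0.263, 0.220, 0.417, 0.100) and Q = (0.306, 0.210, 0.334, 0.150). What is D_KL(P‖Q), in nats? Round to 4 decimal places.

0.0224 nats

D(P‖Q) = Σ p·ln(p/q).
  0.263·ln(0.263/0.306) = -0.03983
  0.220·ln(0.220/0.210) = 0.01023
  0.417·ln(0.417/0.334) = 0.09255
  0.100·ln(0.100/0.150) = -0.04055
D(P‖Q) = 0.0224 nats.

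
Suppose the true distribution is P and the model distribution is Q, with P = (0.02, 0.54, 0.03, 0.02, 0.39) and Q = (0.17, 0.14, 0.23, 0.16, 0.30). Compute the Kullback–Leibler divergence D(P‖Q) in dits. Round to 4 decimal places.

0.2978 dits

D(P‖Q) = Σ p·log₁₀(p/q).
  0.02·log₁₀(0.02/0.17) = -0.01859
  0.54·log₁₀(0.54/0.14) = 0.31658
  0.03·log₁₀(0.03/0.23) = -0.02654
  0.02·log₁₀(0.02/0.16) = -0.01806
  0.39·log₁₀(0.39/0.30) = 0.04444
D(P‖Q) = 0.2978 dits.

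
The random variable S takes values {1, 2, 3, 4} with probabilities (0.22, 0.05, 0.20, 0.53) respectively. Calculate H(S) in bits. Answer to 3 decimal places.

H(S) = −Σ p·log₂ p.
  −(0.22)·log₂(0.22) = 0.4806
  −(0.05)·log₂(0.05) = 0.2161
  −(0.20)·log₂(0.20) = 0.4644
  −(0.53)·log₂(0.53) = 0.4854
Sum: 0.4806 + 0.2161 + 0.4644 + 0.4854 = 1.647 bits.

1.647 bits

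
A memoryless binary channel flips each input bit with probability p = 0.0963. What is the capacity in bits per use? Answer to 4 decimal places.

0.5428 bits

Binary symmetric channel: C = 1 − h₂(ε) where h₂ is the binary entropy function.
h₂(0.0963) = −0.0963·log₂0.0963 − 0.9037·log₂0.9037 = 0.4572.
C = 1 − 0.4572 = 0.5428 bits per channel use.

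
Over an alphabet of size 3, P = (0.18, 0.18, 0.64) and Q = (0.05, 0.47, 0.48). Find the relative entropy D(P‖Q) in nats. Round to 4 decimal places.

0.2419 nats

D(P‖Q) = Σ p·ln(p/q).
  0.18·ln(0.18/0.05) = 0.23057
  0.18·ln(0.18/0.47) = -0.17276
  0.64·ln(0.64/0.48) = 0.18412
D(P‖Q) = 0.2419 nats.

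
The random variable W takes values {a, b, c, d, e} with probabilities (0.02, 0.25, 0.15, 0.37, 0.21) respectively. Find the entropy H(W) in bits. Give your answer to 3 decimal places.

H(W) = −Σ p·log₂ p.
  −(0.02)·log₂(0.02) = 0.1129
  −(0.25)·log₂(0.25) = 0.5000
  −(0.15)·log₂(0.15) = 0.4105
  −(0.37)·log₂(0.37) = 0.5307
  −(0.21)·log₂(0.21) = 0.4728
Sum: 0.1129 + 0.5000 + 0.4105 + 0.5307 + 0.4728 = 2.027 bits.

2.027 bits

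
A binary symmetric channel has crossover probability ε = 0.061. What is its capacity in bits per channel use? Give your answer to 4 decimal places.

Binary symmetric channel: C = 1 − h₂(ε) where h₂ is the binary entropy function.
h₂(0.061) = −0.061·log₂0.061 − 0.939·log₂0.939 = 0.3314.
C = 1 − 0.3314 = 0.6686 bits per channel use.

0.6686 bits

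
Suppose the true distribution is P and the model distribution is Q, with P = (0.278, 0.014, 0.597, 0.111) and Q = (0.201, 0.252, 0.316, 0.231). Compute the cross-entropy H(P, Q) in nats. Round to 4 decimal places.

H(P,Q) = −Σ p·ln q.
  −0.278·ln(0.201) = 0.44604
  −0.014·ln(0.252) = 0.01930
  −0.597·ln(0.316) = 0.68775
  −0.111·ln(0.231) = 0.16265
H(P,Q) = 1.3157 nats.

1.3157 nats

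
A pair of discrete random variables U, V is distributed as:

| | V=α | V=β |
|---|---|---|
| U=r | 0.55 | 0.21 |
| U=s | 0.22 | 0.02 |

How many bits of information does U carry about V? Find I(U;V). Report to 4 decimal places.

0.0324 bits

Marginals: p(U) = (0.7600, 0.2400), p(V) = (0.7700, 0.2300).
I(U;V) = Σ p(x,y)·log₂[p(x,y)/(p(x)p(y))].
  (r,α): 0.55·log₂(0.9398) = -0.04922
  (r,β): 0.21·log₂(1.2014) = 0.05558
  (s,α): 0.22·log₂(1.1905) = 0.05534
  (s,β): 0.02·log₂(0.3623) = -0.02929
Sum = 0.0324 bits.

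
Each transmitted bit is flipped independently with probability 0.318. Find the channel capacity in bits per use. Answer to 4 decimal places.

0.0978 bits

Binary symmetric channel: C = 1 − h₂(ε) where h₂ is the binary entropy function.
h₂(0.318) = −0.318·log₂0.318 − 0.682·log₂0.682 = 0.9022.
C = 1 − 0.9022 = 0.0978 bits per channel use.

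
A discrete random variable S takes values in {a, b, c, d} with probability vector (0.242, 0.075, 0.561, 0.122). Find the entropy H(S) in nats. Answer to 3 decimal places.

1.119 nats

H(S) = −Σ p·ln p.
  −(0.242)·ln(0.242) = 0.3434
  −(0.075)·ln(0.075) = 0.1943
  −(0.561)·ln(0.561) = 0.3243
  −(0.122)·ln(0.122) = 0.2567
Sum: 0.3434 + 0.1943 + 0.3243 + 0.2567 = 1.119 nats.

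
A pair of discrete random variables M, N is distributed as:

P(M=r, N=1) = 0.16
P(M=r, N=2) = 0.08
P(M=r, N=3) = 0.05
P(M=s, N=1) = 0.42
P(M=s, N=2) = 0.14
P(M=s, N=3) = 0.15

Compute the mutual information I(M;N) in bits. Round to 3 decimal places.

0.006 bits

Marginals: p(M) = (0.2900, 0.7100), p(N) = (0.5800, 0.2200, 0.2000).
I(M;N) = Σ p(x,y)·log₂[p(x,y)/(p(x)p(y))].
  (r,1): 0.16·log₂(0.9512) = -0.0115
  (r,2): 0.08·log₂(1.2539) = 0.0261
  (r,3): 0.05·log₂(0.8621) = -0.0107
  (s,1): 0.42·log₂(1.0199) = 0.0119
  (s,2): 0.14·log₂(0.8963) = -0.0221
  (s,3): 0.15·log₂(1.0563) = 0.0119
Sum = 0.006 bits.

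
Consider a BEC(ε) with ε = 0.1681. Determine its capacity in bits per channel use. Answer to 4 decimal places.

0.8319 bits

Binary erasure channel: capacity C = 1 − ε.
C = 1 − 0.1681 = 0.8319 bits per channel use.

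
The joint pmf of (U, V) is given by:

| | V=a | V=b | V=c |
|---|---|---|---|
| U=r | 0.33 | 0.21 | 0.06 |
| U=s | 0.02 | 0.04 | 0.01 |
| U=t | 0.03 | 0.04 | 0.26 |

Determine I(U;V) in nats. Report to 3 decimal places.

0.251 nats

Marginals: p(U) = (0.6000, 0.0700, 0.3300), p(V) = (0.3800, 0.2900, 0.3300).
I(U;V) = H(U) + H(V) − H(U,V).
H(U) = 0.8585, H(V) = 1.0925, H(U,V) = 1.6996.
I(U;V) = 0.8585 + 1.0925 − 1.6996 = 0.251 nats.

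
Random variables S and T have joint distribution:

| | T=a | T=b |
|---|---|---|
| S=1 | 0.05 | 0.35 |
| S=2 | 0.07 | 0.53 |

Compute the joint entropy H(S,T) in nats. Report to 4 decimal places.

1.0399 nats

H(S,T) = −Σ p(x,y)·ln p(x,y) over all 4 cells.
  cell (1,a): −0.05·ln0.05 = 0.14979
  cell (1,b): −0.35·ln0.35 = 0.36744
  cell (2,a): −0.07·ln0.07 = 0.18615
  cell (2,b): −0.53·ln0.53 = 0.33649
Sum = 1.0399 nats.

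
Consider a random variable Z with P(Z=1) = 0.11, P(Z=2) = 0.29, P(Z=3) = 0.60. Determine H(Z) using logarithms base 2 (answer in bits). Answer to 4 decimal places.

1.3104 bits

H(Z) = −Σ p·log₂ p.
  −(0.11)·log₂(0.11) = 0.35029
  −(0.29)·log₂(0.29) = 0.51790
  −(0.60)·log₂(0.60) = 0.44218
Sum: 0.35029 + 0.51790 + 0.44218 = 1.3104 bits.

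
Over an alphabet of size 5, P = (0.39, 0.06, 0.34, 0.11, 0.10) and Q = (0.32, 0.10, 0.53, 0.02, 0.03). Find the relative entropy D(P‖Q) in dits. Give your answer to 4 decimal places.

0.0884 dits

D(P‖Q) = Σ p·log₁₀(p/q).
  0.39·log₁₀(0.39/0.32) = 0.03351
  0.06·log₁₀(0.06/0.10) = -0.01331
  0.34·log₁₀(0.34/0.53) = -0.06555
  0.11·log₁₀(0.11/0.02) = 0.08144
  0.10·log₁₀(0.10/0.03) = 0.05229
D(P‖Q) = 0.0884 dits.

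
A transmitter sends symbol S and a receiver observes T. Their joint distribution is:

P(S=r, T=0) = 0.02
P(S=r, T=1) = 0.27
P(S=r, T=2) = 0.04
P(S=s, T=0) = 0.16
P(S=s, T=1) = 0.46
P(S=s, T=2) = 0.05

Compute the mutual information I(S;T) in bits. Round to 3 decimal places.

Marginals: p(S) = (0.3300, 0.6700), p(T) = (0.1800, 0.7300, 0.0900).
I(S;T) = H(S) + H(T) − H(S,T).
H(S) = 0.9149, H(T) = 1.0894, H(S,T) = 1.9631.
I(S;T) = 0.9149 + 1.0894 − 1.9631 = 0.041 bits.

0.041 bits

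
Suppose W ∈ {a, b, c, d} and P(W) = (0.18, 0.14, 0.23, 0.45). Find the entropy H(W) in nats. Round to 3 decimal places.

H(W) = −Σ p·ln p.
  −(0.18)·ln(0.18) = 0.3087
  −(0.14)·ln(0.14) = 0.2753
  −(0.23)·ln(0.23) = 0.3380
  −(0.45)·ln(0.45) = 0.3593
Sum: 0.3087 + 0.2753 + 0.3380 + 0.3593 = 1.281 nats.

1.281 nats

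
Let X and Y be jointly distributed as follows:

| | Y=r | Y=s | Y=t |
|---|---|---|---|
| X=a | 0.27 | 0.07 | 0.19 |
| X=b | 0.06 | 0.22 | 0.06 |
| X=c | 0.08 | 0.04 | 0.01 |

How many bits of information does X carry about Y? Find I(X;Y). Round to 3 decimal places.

0.213 bits

Marginals: p(X) = (0.5300, 0.3400, 0.1300), p(Y) = (0.4100, 0.3300, 0.2600).
I(X;Y) = H(X) + H(Y) − H(X,Y).
H(X) = 1.3973, H(Y) = 1.5605, H(X,Y) = 2.7451.
I(X;Y) = 1.3973 + 1.5605 − 2.7451 = 0.213 bits.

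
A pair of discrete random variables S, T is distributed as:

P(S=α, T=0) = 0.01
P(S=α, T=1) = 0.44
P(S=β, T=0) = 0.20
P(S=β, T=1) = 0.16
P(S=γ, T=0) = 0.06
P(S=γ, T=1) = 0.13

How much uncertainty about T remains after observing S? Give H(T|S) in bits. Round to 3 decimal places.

0.597 bits

Marginals: p(S) = (0.4500, 0.3600, 0.1900), p(T) = (0.2700, 0.7300).
H(T|S) = Σ p(S) · H(T|S=·).
  S=α: p=0.4500, H(T|S=α) = 0.1537
  S=β: p=0.3600, H(T|S=β) = 0.9911
  S=γ: p=0.1900, H(T|S=γ) = 0.8997
Weighted sum = 0.597 bits.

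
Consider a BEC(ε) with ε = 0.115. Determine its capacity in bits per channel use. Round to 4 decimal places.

0.8850 bits

Binary erasure channel: capacity C = 1 − ε.
C = 1 − 0.115 = 0.8850 bits per channel use.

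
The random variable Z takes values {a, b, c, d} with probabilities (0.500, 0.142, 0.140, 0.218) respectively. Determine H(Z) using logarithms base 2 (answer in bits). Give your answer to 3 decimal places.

H(Z) = −Σ p·log₂ p.
  −(0.500)·log₂(0.500) = 0.5000
  −(0.142)·log₂(0.142) = 0.3999
  −(0.140)·log₂(0.140) = 0.3971
  −(0.218)·log₂(0.218) = 0.4791
Sum: 0.5000 + 0.3999 + 0.3971 + 0.4791 = 1.776 bits.

1.776 bits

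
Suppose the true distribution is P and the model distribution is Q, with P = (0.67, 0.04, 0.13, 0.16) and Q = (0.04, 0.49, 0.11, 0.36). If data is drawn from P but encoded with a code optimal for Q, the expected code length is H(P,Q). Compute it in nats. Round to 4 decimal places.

2.6356 nats

H(P,Q) = −Σ p·ln q.
  −0.67·ln(0.04) = 2.15665
  −0.04·ln(0.49) = 0.02853
  −0.13·ln(0.11) = 0.28695
  −0.16·ln(0.36) = 0.16346
H(P,Q) = 2.6356 nats.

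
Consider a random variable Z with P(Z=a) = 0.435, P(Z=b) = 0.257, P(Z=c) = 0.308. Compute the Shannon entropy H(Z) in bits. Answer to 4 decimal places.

1.5494 bits

H(Z) = −Σ p·log₂ p.
  −(0.435)·log₂(0.435) = 0.52240
  −(0.257)·log₂(0.257) = 0.50376
  −(0.308)·log₂(0.308) = 0.52329
Sum: 0.52240 + 0.50376 + 0.52329 = 1.5494 bits.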